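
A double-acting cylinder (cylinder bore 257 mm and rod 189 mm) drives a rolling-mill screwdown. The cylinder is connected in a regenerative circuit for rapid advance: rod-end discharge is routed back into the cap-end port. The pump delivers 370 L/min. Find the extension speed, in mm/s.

v ≈ 220 mm/s

In regeneration the rod-end outflow joins the pump flow into the cap end, so the net volume the pump must supply per unit advance equals the rod cross-section area.
Rod cross-section A_rod = π/4 × (189 mm)² = 28060 mm^2
v = Q_pump / A_rod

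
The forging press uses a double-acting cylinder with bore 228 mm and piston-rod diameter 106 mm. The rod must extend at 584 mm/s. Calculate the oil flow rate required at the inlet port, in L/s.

Cap-side area A_cap = π/4 × (228 mm)² = 40830 mm^2
Q = A × v

Q ≈ 23.8 L/s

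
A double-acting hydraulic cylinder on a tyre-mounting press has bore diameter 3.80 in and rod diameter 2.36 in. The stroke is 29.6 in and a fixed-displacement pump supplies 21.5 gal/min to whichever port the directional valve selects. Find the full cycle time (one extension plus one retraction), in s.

t ≈ 6.55 s

Cap-side area A_cap = π/4 × (3.80 in)² = 11.34 in^2
Rod-side annular area A_ann = π/4 × (3.80² − 2.36²) = 6.967 in^2
t_ext = A_cap·L/Q = 4.056 s
t_ret = A_ann·L/Q = 2.491 s
t_cycle = t_ext + t_ret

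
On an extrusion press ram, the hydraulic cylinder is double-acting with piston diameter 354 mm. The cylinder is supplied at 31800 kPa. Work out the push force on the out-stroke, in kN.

Cap-side area A_cap = π/4 × (354 mm)² = 98420 mm^2
F = P × A_cap = 31800 kPa × A_cap

F ≈ 3130 kN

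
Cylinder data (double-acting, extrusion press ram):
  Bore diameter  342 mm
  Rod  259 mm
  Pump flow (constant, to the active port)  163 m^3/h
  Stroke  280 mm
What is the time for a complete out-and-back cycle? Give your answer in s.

t ≈ 0.810 s

Cap-side area A_cap = π/4 × (342 mm)² = 91860 mm^2
Rod-side annular area A_ann = π/4 × (342² − 259²) = 39180 mm^2
t_ext = A_cap·L/Q = 0.5681 s
t_ret = A_ann·L/Q = 0.2423 s
t_cycle = t_ext + t_ret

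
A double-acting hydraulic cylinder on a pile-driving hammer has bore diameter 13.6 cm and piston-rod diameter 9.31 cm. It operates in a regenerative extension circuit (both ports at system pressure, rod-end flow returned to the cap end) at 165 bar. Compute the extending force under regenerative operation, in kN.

With equal pressure on both faces, forces on the annular region cancel; the net push is pressure × rod cross-section.
Rod cross-section A_rod = π/4 × (9.31 cm)² = 68.08 cm^2
F = P × A_rod

F ≈ 112 kN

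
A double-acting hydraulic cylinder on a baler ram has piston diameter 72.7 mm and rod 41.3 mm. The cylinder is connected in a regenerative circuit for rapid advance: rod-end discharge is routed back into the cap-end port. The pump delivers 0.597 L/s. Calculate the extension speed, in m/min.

In regeneration the rod-end outflow joins the pump flow into the cap end, so the net volume the pump must supply per unit advance equals the rod cross-section area.
Rod cross-section A_rod = π/4 × (41.3 mm)² = 1340 mm^2
v = Q_pump / A_rod

v ≈ 26.7 m/min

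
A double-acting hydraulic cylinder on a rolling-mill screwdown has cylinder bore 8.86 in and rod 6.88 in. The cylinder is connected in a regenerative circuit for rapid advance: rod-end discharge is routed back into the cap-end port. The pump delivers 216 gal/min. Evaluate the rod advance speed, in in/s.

In regeneration the rod-end outflow joins the pump flow into the cap end, so the net volume the pump must supply per unit advance equals the rod cross-section area.
Rod cross-section A_rod = π/4 × (6.88 in)² = 37.18 in^2
v = Q_pump / A_rod

v ≈ 22.4 in/s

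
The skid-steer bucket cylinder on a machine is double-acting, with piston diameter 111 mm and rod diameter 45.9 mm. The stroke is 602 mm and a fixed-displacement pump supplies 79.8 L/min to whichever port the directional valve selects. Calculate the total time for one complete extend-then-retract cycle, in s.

t ≈ 8.01 s

Cap-side area A_cap = π/4 × (111 mm)² = 9677 mm^2
Rod-side annular area A_ann = π/4 × (111² − 45.9²) = 8022 mm^2
t_ext = A_cap·L/Q = 4.380 s
t_ret = A_ann·L/Q = 3.631 s
t_cycle = t_ext + t_ret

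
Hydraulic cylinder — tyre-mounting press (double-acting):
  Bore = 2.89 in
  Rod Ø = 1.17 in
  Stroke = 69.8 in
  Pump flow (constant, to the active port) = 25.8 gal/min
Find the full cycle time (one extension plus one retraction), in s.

t ≈ 8.46 s

Cap-side area A_cap = π/4 × (2.89 in)² = 6.560 in^2
Rod-side annular area A_ann = π/4 × (2.89² − 1.17²) = 5.485 in^2
t_ext = A_cap·L/Q = 4.610 s
t_ret = A_ann·L/Q = 3.854 s
t_cycle = t_ext + t_ret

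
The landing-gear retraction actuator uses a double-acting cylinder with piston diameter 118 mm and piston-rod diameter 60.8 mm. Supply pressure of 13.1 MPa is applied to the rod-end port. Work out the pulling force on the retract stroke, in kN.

Rod-side annular area A_ann = π/4 × (118² − 60.8²) = 8033 mm^2
On retraction the pressure acts on the annular area (bore minus rod).
F = P × A_ann

F ≈ 105 kN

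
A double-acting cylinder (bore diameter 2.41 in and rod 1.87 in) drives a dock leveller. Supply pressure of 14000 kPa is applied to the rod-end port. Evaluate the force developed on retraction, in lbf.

F ≈ 3690 lbf

Rod-side annular area A_ann = π/4 × (2.41² − 1.87²) = 1.815 in^2
On retraction the pressure acts on the annular area (bore minus rod).
F = P × A_ann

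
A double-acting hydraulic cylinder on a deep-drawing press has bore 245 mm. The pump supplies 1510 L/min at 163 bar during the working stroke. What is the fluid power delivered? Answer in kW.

W ≈ 410 kW

Hydraulic power = P × Q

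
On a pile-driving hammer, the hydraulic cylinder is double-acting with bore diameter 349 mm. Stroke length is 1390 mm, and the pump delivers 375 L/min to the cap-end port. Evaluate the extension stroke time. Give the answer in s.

t ≈ 21.3 s

Cap-side area A_cap = π/4 × (349 mm)² = 95660 mm^2
Swept volume V = A × L; t = V / Q = A·L / Q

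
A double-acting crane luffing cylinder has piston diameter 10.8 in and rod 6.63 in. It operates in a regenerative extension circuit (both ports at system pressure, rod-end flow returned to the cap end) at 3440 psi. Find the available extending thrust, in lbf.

F ≈ 1.19e5 lbf

With equal pressure on both faces, forces on the annular region cancel; the net push is pressure × rod cross-section.
Rod cross-section A_rod = π/4 × (6.63 in)² = 34.52 in^2
F = P × A_rod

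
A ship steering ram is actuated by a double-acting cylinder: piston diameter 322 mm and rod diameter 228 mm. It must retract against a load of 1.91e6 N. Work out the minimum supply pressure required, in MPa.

P ≈ 47.0 MPa

Rod-side annular area A_ann = π/4 × (322² − 228²) = 40610 mm^2
Retraction: pressure acts on the annular area.
P = F / A = 1.91e6 N / A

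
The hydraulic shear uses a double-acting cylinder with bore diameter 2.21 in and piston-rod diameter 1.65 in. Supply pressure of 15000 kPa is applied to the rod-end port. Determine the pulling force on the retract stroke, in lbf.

Rod-side annular area A_ann = π/4 × (2.21² − 1.65²) = 1.698 in^2
On retraction the pressure acts on the annular area (bore minus rod).
F = P × A_ann

F ≈ 3690 lbf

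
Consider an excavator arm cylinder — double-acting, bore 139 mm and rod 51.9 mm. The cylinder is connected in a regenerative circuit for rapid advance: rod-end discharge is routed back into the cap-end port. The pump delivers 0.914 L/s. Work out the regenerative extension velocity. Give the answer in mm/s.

In regeneration the rod-end outflow joins the pump flow into the cap end, so the net volume the pump must supply per unit advance equals the rod cross-section area.
Rod cross-section A_rod = π/4 × (51.9 mm)² = 2116 mm^2
v = Q_pump / A_rod

v ≈ 432 mm/s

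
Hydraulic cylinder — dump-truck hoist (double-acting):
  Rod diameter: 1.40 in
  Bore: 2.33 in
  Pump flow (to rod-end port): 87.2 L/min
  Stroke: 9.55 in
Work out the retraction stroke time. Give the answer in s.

Rod-side annular area A_ann = π/4 × (2.33² − 1.40²) = 2.724 in^2
Swept volume V = A × L; t = V / Q = A·L / Q

t ≈ 0.293 s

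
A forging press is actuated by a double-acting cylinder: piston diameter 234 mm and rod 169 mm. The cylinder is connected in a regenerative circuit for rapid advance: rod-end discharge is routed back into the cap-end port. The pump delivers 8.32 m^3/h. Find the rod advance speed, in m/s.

v ≈ 0.103 m/s

In regeneration the rod-end outflow joins the pump flow into the cap end, so the net volume the pump must supply per unit advance equals the rod cross-section area.
Rod cross-section A_rod = π/4 × (169 mm)² = 22430 mm^2
v = Q_pump / A_rod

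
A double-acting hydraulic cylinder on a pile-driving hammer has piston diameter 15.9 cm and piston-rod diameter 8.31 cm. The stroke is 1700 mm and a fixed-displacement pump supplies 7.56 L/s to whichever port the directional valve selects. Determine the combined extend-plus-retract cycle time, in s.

t ≈ 7.71 s

Cap-side area A_cap = π/4 × (15.9 cm)² = 198.6 cm^2
Rod-side annular area A_ann = π/4 × (15.9² − 8.31²) = 144.3 cm^2
t_ext = A_cap·L/Q = 4.465 s
t_ret = A_ann·L/Q = 3.245 s
t_cycle = t_ext + t_ret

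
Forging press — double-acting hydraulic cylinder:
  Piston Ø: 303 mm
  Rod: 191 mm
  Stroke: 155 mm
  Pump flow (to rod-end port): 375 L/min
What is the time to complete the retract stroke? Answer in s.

Rod-side annular area A_ann = π/4 × (303² − 191²) = 43450 mm^2
Swept volume V = A × L; t = V / Q = A·L / Q

t ≈ 1.08 s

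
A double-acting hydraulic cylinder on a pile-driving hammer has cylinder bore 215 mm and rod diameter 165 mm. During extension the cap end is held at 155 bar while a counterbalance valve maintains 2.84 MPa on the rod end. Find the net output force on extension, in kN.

Cap-side area A_cap = π/4 × (215 mm)² = 36310 mm^2
Rod-side annular area A_ann = π/4 × (215² − 165²) = 14920 mm^2
Net thrust = P_cap·A_cap − P_rod·A_ann = 562.7 kN − 42.38 kN

F ≈ 520 kN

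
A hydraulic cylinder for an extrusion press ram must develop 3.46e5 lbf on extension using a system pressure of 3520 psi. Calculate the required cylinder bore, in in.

Extension force acts on the full piston face: F = P × (π/4)D².
D = √(4F / (πP)) = √(4 × 3.46e5 lbf / (π × 3520 psi))

D ≈ 11.2 in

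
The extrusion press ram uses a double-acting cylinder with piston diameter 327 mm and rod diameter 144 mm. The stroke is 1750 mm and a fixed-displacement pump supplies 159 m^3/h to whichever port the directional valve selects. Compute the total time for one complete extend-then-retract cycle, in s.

Cap-side area A_cap = π/4 × (327 mm)² = 83980 mm^2
Rod-side annular area A_ann = π/4 × (327² − 144²) = 67700 mm^2
t_ext = A_cap·L/Q = 3.328 s
t_ret = A_ann·L/Q = 2.682 s
t_cycle = t_ext + t_ret

t ≈ 6.01 s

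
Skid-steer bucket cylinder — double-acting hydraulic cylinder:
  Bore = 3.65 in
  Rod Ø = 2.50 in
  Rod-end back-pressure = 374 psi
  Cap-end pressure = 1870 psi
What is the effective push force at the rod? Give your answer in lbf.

F ≈ 17500 lbf

Cap-side area A_cap = π/4 × (3.65 in)² = 10.46 in^2
Rod-side annular area A_ann = π/4 × (3.65² − 2.50²) = 5.555 in^2
Net thrust = P_cap·A_cap − P_rod·A_ann = 19570 lbf − 2077 lbf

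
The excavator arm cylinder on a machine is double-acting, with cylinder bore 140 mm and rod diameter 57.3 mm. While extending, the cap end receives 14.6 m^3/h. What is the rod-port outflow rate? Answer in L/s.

Q_out ≈ 3.38 L/s

Cap-side area A_cap = π/4 × (140 mm)² = 15390 mm^2
Rod-side annular area A_ann = π/4 × (140² − 57.3²) = 12820 mm^2
Piston speed v = Q_in/A_cap; rod-end outflow Q_out = v × A_ann = Q_in × A_ann/A_cap.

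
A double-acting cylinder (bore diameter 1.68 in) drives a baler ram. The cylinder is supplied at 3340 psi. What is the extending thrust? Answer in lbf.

F ≈ 7400 lbf

Cap-side area A_cap = π/4 × (1.68 in)² = 2.217 in^2
F = P × A_cap = 3340 psi × A_cap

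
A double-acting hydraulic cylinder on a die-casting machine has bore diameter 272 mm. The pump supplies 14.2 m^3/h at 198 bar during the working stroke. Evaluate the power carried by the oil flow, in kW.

Hydraulic power = P × Q

W ≈ 78.1 kW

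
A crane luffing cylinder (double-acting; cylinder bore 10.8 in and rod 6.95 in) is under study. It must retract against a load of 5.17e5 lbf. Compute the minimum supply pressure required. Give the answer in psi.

P ≈ 9630 psi

Rod-side annular area A_ann = π/4 × (10.8² − 6.95²) = 53.67 in^2
Retraction: pressure acts on the annular area.
P = F / A = 5.17e5 lbf / A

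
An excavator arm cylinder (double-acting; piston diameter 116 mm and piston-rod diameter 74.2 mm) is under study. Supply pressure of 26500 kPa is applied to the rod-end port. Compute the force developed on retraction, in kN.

Rod-side annular area A_ann = π/4 × (116² − 74.2²) = 6244 mm^2
On retraction the pressure acts on the annular area (bore minus rod).
F = P × A_ann

F ≈ 165 kN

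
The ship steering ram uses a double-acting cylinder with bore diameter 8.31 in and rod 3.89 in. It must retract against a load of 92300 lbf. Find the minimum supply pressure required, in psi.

Rod-side annular area A_ann = π/4 × (8.31² − 3.89²) = 42.35 in^2
Retraction: pressure acts on the annular area.
P = F / A = 92300 lbf / A

P ≈ 2180 psi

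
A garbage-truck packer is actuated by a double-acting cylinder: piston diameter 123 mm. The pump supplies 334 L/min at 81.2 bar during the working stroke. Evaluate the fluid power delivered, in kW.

W ≈ 45.2 kW

Hydraulic power = P × Q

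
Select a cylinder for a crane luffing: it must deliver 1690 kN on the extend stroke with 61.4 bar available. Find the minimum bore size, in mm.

Extension force acts on the full piston face: F = P × (π/4)D².
D = √(4F / (πP)) = √(4 × 1690 kN / (π × 61.4 bar))

D ≈ 592 mm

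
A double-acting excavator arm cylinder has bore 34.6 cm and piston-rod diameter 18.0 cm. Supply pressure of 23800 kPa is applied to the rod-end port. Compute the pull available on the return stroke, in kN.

F ≈ 1630 kN

Rod-side annular area A_ann = π/4 × (34.6² − 18.0²) = 685.8 cm^2
On retraction the pressure acts on the annular area (bore minus rod).
F = P × A_ann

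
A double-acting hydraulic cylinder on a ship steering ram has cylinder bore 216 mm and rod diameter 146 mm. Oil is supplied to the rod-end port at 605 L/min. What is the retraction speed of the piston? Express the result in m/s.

Rod-side annular area A_ann = π/4 × (216² − 146²) = 19900 mm^2
Flow into the rod-end port fills the annular volume.
v = Q / A

v ≈ 0.507 m/s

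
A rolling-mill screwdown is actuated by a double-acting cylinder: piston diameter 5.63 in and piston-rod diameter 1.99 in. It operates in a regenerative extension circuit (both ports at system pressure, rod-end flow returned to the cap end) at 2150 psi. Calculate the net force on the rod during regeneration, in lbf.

F ≈ 6690 lbf

With equal pressure on both faces, forces on the annular region cancel; the net push is pressure × rod cross-section.
Rod cross-section A_rod = π/4 × (1.99 in)² = 3.110 in^2
F = P × A_rod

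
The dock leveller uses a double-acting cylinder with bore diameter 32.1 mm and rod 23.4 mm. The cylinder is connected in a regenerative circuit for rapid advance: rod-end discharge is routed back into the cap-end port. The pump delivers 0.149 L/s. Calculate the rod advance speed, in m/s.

In regeneration the rod-end outflow joins the pump flow into the cap end, so the net volume the pump must supply per unit advance equals the rod cross-section area.
Rod cross-section A_rod = π/4 × (23.4 mm)² = 430.1 mm^2
v = Q_pump / A_rod

v ≈ 0.346 m/s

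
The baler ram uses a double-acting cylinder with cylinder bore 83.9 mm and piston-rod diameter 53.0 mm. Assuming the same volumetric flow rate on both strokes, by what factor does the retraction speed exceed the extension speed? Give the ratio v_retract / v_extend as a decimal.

v_ret/v_ext ≈ 1.66

Cap-side area A_cap = π/4 × (83.9 mm)² = 5529 mm^2
Rod-side annular area A_ann = π/4 × (83.9² − 53.0²) = 3322 mm^2
For equal Q, v ∝ 1/A, so v_ret/v_ext = A_cap/A_ann.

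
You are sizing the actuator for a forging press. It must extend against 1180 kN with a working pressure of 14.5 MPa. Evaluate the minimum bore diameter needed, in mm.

D ≈ 322 mm

Extension force acts on the full piston face: F = P × (π/4)D².
D = √(4F / (πP)) = √(4 × 1180 kN / (π × 14.5 MPa))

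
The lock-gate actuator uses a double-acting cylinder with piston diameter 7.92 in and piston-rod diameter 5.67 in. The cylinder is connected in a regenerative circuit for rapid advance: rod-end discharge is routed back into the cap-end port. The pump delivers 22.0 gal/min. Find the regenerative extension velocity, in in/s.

v ≈ 3.35 in/s

In regeneration the rod-end outflow joins the pump flow into the cap end, so the net volume the pump must supply per unit advance equals the rod cross-section area.
Rod cross-section A_rod = π/4 × (5.67 in)² = 25.25 in^2
v = Q_pump / A_rod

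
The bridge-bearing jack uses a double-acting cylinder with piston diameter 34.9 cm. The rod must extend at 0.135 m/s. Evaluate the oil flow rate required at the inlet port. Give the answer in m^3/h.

Q ≈ 46.5 m^3/h

Cap-side area A_cap = π/4 × (34.9 cm)² = 956.6 cm^2
Q = A × v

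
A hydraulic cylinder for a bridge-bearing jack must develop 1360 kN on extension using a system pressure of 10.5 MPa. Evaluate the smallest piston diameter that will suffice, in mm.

D ≈ 406 mm

Extension force acts on the full piston face: F = P × (π/4)D².
D = √(4F / (πP)) = √(4 × 1360 kN / (π × 10.5 MPa))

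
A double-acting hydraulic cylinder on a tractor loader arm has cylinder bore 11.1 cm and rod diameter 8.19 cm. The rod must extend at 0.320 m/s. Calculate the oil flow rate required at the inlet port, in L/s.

Cap-side area A_cap = π/4 × (11.1 cm)² = 96.77 cm^2
Q = A × v

Q ≈ 3.10 L/s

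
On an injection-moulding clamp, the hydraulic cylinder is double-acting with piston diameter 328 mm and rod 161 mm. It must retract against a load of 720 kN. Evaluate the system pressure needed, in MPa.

P ≈ 11.2 MPa

Rod-side annular area A_ann = π/4 × (328² − 161²) = 64140 mm^2
Retraction: pressure acts on the annular area.
P = F / A = 720 kN / A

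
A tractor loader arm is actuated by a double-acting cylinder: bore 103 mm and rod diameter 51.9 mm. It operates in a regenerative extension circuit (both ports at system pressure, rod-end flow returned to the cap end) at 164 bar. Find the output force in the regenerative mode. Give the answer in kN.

With equal pressure on both faces, forces on the annular region cancel; the net push is pressure × rod cross-section.
Rod cross-section A_rod = π/4 × (51.9 mm)² = 2116 mm^2
F = P × A_rod

F ≈ 34.7 kN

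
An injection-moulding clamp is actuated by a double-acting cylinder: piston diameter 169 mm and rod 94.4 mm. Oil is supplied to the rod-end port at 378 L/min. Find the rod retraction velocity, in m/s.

Rod-side annular area A_ann = π/4 × (169² − 94.4²) = 15430 mm^2
Flow into the rod-end port fills the annular volume.
v = Q / A

v ≈ 0.408 m/s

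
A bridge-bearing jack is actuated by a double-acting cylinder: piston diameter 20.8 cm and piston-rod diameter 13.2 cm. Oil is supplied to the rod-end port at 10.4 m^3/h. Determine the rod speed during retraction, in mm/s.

Rod-side annular area A_ann = π/4 × (20.8² − 13.2²) = 202.9 cm^2
Flow into the rod-end port fills the annular volume.
v = Q / A

v ≈ 142 mm/s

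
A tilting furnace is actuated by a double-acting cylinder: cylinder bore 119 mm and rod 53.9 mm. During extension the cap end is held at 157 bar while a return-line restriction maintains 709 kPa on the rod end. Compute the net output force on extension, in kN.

Cap-side area A_cap = π/4 × (119 mm)² = 11120 mm^2
Rod-side annular area A_ann = π/4 × (119² − 53.9²) = 8840 mm^2
Net thrust = P_cap·A_cap − P_rod·A_ann = 174.6 kN − 6.268 kN

F ≈ 168 kN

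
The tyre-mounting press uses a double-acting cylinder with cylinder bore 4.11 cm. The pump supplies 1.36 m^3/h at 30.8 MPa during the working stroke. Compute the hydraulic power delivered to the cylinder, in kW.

Hydraulic power = P × Q

W ≈ 11.6 kW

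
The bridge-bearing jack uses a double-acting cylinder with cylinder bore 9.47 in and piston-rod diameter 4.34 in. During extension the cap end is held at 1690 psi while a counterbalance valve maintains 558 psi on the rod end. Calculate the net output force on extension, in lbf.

F ≈ 88000 lbf

Cap-side area A_cap = π/4 × (9.47 in)² = 70.44 in^2
Rod-side annular area A_ann = π/4 × (9.47² − 4.34²) = 55.64 in^2
Net thrust = P_cap·A_cap − P_rod·A_ann = 1.190e5 lbf − 31050 lbf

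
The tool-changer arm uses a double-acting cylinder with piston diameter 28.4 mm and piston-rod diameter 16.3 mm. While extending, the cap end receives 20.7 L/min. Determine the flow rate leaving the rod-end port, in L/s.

Cap-side area A_cap = π/4 × (28.4 mm)² = 633.5 mm^2
Rod-side annular area A_ann = π/4 × (28.4² − 16.3²) = 424.8 mm^2
Piston speed v = Q_in/A_cap; rod-end outflow Q_out = v × A_ann = Q_in × A_ann/A_cap.

Q_out ≈ 0.231 L/s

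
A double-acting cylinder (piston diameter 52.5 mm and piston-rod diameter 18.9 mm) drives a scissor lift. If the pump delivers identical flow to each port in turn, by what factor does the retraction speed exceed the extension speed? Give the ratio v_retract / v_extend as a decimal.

v_ret/v_ext ≈ 1.15

Cap-side area A_cap = π/4 × (52.5 mm)² = 2165 mm^2
Rod-side annular area A_ann = π/4 × (52.5² − 18.9²) = 1884 mm^2
For equal Q, v ∝ 1/A, so v_ret/v_ext = A_cap/A_ann.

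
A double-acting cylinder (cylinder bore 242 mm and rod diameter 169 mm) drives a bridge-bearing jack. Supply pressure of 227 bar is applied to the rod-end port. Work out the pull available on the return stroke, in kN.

F ≈ 535 kN

Rod-side annular area A_ann = π/4 × (242² − 169²) = 23560 mm^2
On retraction the pressure acts on the annular area (bore minus rod).
F = P × A_ann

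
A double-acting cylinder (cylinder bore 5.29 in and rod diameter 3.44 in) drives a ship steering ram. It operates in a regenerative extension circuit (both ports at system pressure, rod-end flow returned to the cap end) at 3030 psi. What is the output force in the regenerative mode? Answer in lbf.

F ≈ 28200 lbf

With equal pressure on both faces, forces on the annular region cancel; the net push is pressure × rod cross-section.
Rod cross-section A_rod = π/4 × (3.44 in)² = 9.294 in^2
F = P × A_rod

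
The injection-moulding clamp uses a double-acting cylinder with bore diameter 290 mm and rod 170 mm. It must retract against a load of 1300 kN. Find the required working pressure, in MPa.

P ≈ 30.0 MPa

Rod-side annular area A_ann = π/4 × (290² − 170²) = 43350 mm^2
Retraction: pressure acts on the annular area.
P = F / A = 1300 kN / A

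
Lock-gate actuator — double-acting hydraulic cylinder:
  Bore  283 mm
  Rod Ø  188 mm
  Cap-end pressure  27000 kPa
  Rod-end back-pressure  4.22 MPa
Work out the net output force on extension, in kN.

Cap-side area A_cap = π/4 × (283 mm)² = 62900 mm^2
Rod-side annular area A_ann = π/4 × (283² − 188²) = 35140 mm^2
Net thrust = P_cap·A_cap − P_rod·A_ann = 1698 kN − 148.3 kN

F ≈ 1550 kN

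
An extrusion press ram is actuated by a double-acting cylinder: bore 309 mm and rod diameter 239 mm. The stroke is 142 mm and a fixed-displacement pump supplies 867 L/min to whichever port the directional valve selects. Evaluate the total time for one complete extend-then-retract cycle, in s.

t ≈ 1.03 s

Cap-side area A_cap = π/4 × (309 mm)² = 74990 mm^2
Rod-side annular area A_ann = π/4 × (309² − 239²) = 30130 mm^2
t_ext = A_cap·L/Q = 0.7369 s
t_ret = A_ann·L/Q = 0.2961 s
t_cycle = t_ext + t_ret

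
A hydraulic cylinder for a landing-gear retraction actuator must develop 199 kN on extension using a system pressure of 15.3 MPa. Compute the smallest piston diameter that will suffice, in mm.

D ≈ 129 mm

Extension force acts on the full piston face: F = P × (π/4)D².
D = √(4F / (πP)) = √(4 × 199 kN / (π × 15.3 MPa))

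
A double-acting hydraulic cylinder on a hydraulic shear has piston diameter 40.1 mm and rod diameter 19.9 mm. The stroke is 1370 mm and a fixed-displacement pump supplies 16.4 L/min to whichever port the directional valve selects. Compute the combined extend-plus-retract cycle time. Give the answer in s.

t ≈ 11.1 s

Cap-side area A_cap = π/4 × (40.1 mm)² = 1263 mm^2
Rod-side annular area A_ann = π/4 × (40.1² − 19.9²) = 951.9 mm^2
t_ext = A_cap·L/Q = 6.330 s
t_ret = A_ann·L/Q = 4.771 s
t_cycle = t_ext + t_ret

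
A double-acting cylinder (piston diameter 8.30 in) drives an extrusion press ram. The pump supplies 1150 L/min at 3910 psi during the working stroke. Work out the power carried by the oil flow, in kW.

W ≈ 517 kW

Hydraulic power = P × Q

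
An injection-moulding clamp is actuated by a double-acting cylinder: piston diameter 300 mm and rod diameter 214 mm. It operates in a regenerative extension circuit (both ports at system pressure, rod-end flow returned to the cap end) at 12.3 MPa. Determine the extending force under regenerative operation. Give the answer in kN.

With equal pressure on both faces, forces on the annular region cancel; the net push is pressure × rod cross-section.
Rod cross-section A_rod = π/4 × (214 mm)² = 35970 mm^2
F = P × A_rod

F ≈ 442 kN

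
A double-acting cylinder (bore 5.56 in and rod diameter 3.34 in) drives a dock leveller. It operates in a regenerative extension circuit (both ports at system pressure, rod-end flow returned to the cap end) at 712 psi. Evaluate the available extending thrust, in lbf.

With equal pressure on both faces, forces on the annular region cancel; the net push is pressure × rod cross-section.
Rod cross-section A_rod = π/4 × (3.34 in)² = 8.762 in^2
F = P × A_rod

F ≈ 6240 lbf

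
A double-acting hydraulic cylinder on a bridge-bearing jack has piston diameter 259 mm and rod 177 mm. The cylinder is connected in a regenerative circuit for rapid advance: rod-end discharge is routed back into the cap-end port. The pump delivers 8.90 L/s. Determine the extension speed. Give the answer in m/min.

v ≈ 21.7 m/min

In regeneration the rod-end outflow joins the pump flow into the cap end, so the net volume the pump must supply per unit advance equals the rod cross-section area.
Rod cross-section A_rod = π/4 × (177 mm)² = 24610 mm^2
v = Q_pump / A_rod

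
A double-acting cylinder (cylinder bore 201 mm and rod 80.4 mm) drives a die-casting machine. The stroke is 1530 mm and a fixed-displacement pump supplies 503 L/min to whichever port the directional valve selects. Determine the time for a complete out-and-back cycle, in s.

Cap-side area A_cap = π/4 × (201 mm)² = 31730 mm^2
Rod-side annular area A_ann = π/4 × (201² − 80.4²) = 26650 mm^2
t_ext = A_cap·L/Q = 5.791 s
t_ret = A_ann·L/Q = 4.864 s
t_cycle = t_ext + t_ret

t ≈ 10.7 s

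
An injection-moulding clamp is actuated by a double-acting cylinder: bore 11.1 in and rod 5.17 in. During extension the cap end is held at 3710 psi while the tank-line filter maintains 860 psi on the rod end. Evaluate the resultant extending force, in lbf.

Cap-side area A_cap = π/4 × (11.1 in)² = 96.77 in^2
Rod-side annular area A_ann = π/4 × (11.1² − 5.17²) = 75.78 in^2
Net thrust = P_cap·A_cap − P_rod·A_ann = 3.590e5 lbf − 65170 lbf

F ≈ 2.94e5 lbf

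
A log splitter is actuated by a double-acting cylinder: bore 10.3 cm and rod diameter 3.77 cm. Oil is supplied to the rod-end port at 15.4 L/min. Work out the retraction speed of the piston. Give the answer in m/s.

Rod-side annular area A_ann = π/4 × (10.3² − 3.77²) = 72.16 cm^2
Flow into the rod-end port fills the annular volume.
v = Q / A

v ≈ 0.0356 m/s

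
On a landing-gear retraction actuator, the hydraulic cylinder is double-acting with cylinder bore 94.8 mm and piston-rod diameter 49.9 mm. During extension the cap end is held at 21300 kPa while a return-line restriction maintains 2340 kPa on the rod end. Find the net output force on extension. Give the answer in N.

F ≈ 1.38e5 N

Cap-side area A_cap = π/4 × (94.8 mm)² = 7058 mm^2
Rod-side annular area A_ann = π/4 × (94.8² − 49.9²) = 5103 mm^2
Net thrust = P_cap·A_cap − P_rod·A_ann = 1.503e5 N − 11940 N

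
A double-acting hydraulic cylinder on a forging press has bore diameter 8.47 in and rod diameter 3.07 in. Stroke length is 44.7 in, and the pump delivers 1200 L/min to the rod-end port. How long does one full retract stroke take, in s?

t ≈ 1.79 s

Rod-side annular area A_ann = π/4 × (8.47² − 3.07²) = 48.94 in^2
Swept volume V = A × L; t = V / Q = A·L / Q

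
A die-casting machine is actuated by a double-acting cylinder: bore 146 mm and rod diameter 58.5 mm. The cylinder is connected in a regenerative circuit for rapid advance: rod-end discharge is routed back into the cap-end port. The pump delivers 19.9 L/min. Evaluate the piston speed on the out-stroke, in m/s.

v ≈ 0.123 m/s

In regeneration the rod-end outflow joins the pump flow into the cap end, so the net volume the pump must supply per unit advance equals the rod cross-section area.
Rod cross-section A_rod = π/4 × (58.5 mm)² = 2688 mm^2
v = Q_pump / A_rod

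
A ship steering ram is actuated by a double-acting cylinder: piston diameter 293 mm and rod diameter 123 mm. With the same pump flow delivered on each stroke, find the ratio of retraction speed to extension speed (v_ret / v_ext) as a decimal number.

v_ret/v_ext ≈ 1.21

Cap-side area A_cap = π/4 × (293 mm)² = 67430 mm^2
Rod-side annular area A_ann = π/4 × (293² − 123²) = 55540 mm^2
For equal Q, v ∝ 1/A, so v_ret/v_ext = A_cap/A_ann.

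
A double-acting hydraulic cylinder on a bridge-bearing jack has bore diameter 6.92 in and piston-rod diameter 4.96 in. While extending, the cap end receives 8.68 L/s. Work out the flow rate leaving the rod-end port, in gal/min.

Q_out ≈ 66.9 gal/min

Cap-side area A_cap = π/4 × (6.92 in)² = 37.61 in^2
Rod-side annular area A_ann = π/4 × (6.92² − 4.96²) = 18.29 in^2
Piston speed v = Q_in/A_cap; rod-end outflow Q_out = v × A_ann = Q_in × A_ann/A_cap.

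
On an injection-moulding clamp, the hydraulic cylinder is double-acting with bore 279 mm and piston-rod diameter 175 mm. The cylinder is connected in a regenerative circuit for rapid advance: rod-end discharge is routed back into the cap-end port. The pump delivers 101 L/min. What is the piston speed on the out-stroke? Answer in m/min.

v ≈ 4.20 m/min

In regeneration the rod-end outflow joins the pump flow into the cap end, so the net volume the pump must supply per unit advance equals the rod cross-section area.
Rod cross-section A_rod = π/4 × (175 mm)² = 24050 mm^2
v = Q_pump / A_rod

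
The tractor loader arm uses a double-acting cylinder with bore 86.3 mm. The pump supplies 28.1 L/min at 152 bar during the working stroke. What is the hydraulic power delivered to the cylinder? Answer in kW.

W ≈ 7.12 kW

Hydraulic power = P × Q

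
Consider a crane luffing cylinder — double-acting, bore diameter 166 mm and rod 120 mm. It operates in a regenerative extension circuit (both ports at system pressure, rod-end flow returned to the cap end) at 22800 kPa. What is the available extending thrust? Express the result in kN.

F ≈ 258 kN

With equal pressure on both faces, forces on the annular region cancel; the net push is pressure × rod cross-section.
Rod cross-section A_rod = π/4 × (120 mm)² = 11310 mm^2
F = P × A_rod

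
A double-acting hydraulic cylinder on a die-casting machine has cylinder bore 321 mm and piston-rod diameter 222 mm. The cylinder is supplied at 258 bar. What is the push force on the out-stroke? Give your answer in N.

F ≈ 2.09e6 N

Cap-side area A_cap = π/4 × (321 mm)² = 80930 mm^2
F = P × A_cap = 258 bar × A_cap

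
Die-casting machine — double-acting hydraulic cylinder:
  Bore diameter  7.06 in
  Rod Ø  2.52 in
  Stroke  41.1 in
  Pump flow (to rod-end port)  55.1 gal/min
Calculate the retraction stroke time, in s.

Rod-side annular area A_ann = π/4 × (7.06² − 2.52²) = 34.16 in^2
Swept volume V = A × L; t = V / Q = A·L / Q

t ≈ 6.62 s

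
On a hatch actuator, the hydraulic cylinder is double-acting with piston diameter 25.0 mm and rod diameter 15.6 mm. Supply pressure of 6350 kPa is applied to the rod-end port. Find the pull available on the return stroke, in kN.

F ≈ 1.90 kN

Rod-side annular area A_ann = π/4 × (25.0² − 15.6²) = 299.7 mm^2
On retraction the pressure acts on the annular area (bore minus rod).
F = P × A_ann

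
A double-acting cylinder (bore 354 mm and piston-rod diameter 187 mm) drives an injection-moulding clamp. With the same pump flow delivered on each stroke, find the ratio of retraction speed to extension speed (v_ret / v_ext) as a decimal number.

Cap-side area A_cap = π/4 × (354 mm)² = 98420 mm^2
Rod-side annular area A_ann = π/4 × (354² − 187²) = 70960 mm^2
For equal Q, v ∝ 1/A, so v_ret/v_ext = A_cap/A_ann.

v_ret/v_ext ≈ 1.39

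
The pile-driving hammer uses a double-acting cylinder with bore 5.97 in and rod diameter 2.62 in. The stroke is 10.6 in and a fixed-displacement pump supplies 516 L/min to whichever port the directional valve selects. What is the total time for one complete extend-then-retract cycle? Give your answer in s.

Cap-side area A_cap = π/4 × (5.97 in)² = 27.99 in^2
Rod-side annular area A_ann = π/4 × (5.97² − 2.62²) = 22.60 in^2
t_ext = A_cap·L/Q = 0.5654 s
t_ret = A_ann·L/Q = 0.4565 s
t_cycle = t_ext + t_ret

t ≈ 1.02 s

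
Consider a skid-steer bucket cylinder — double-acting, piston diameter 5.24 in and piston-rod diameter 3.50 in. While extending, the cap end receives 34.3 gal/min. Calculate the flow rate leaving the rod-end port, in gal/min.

Cap-side area A_cap = π/4 × (5.24 in)² = 21.57 in^2
Rod-side annular area A_ann = π/4 × (5.24² − 3.50²) = 11.94 in^2
Piston speed v = Q_in/A_cap; rod-end outflow Q_out = v × A_ann = Q_in × A_ann/A_cap.

Q_out ≈ 19.0 gal/min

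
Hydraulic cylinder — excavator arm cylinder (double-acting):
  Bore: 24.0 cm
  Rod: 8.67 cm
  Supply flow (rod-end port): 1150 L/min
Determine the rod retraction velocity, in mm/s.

Rod-side annular area A_ann = π/4 × (24.0² − 8.67²) = 393.4 cm^2
Flow into the rod-end port fills the annular volume.
v = Q / A

v ≈ 487 mm/s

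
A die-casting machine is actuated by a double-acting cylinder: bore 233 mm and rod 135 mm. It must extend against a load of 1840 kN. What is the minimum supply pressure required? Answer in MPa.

Cap-side area A_cap = π/4 × (233 mm)² = 42640 mm^2
P = F / A = 1840 kN / A

P ≈ 43.2 MPa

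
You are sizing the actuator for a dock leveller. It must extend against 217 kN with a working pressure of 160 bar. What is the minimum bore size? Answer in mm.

D ≈ 131 mm

Extension force acts on the full piston face: F = P × (π/4)D².
D = √(4F / (πP)) = √(4 × 217 kN / (π × 160 bar))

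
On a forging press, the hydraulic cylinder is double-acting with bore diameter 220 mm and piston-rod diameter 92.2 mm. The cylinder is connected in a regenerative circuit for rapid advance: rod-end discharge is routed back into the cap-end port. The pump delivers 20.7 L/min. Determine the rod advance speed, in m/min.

v ≈ 3.10 m/min

In regeneration the rod-end outflow joins the pump flow into the cap end, so the net volume the pump must supply per unit advance equals the rod cross-section area.
Rod cross-section A_rod = π/4 × (92.2 mm)² = 6677 mm^2
v = Q_pump / A_rod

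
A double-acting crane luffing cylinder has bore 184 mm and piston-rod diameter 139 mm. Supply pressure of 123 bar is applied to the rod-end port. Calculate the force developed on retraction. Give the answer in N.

Rod-side annular area A_ann = π/4 × (184² − 139²) = 11420 mm^2
On retraction the pressure acts on the annular area (bore minus rod).
F = P × A_ann

F ≈ 1.40e5 N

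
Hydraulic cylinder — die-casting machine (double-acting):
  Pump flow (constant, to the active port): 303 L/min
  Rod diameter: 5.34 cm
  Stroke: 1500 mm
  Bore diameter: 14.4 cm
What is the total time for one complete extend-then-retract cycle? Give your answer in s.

Cap-side area A_cap = π/4 × (14.4 cm)² = 162.9 cm^2
Rod-side annular area A_ann = π/4 × (14.4² − 5.34²) = 140.5 cm^2
t_ext = A_cap·L/Q = 4.837 s
t_ret = A_ann·L/Q = 4.172 s
t_cycle = t_ext + t_ret

t ≈ 9.01 s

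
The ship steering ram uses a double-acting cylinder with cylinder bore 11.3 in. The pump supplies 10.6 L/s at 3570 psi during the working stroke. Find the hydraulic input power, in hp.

W ≈ 350 hp

Hydraulic power = P × Q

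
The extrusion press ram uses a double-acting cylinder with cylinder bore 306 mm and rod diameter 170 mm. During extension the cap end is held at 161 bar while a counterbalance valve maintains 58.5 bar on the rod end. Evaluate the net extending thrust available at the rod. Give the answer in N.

F ≈ 8.87e5 N

Cap-side area A_cap = π/4 × (306 mm)² = 73540 mm^2
Rod-side annular area A_ann = π/4 × (306² − 170²) = 50840 mm^2
Net thrust = P_cap·A_cap − P_rod·A_ann = 1.184e6 N − 2.974e5 N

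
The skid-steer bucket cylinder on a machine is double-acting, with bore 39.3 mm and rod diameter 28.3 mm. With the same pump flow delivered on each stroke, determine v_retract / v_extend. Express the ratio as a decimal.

Cap-side area A_cap = π/4 × (39.3 mm)² = 1213 mm^2
Rod-side annular area A_ann = π/4 × (39.3² − 28.3²) = 584.0 mm^2
For equal Q, v ∝ 1/A, so v_ret/v_ext = A_cap/A_ann.

v_ret/v_ext ≈ 2.08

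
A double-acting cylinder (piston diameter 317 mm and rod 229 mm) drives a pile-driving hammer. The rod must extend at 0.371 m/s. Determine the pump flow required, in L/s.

Cap-side area A_cap = π/4 × (317 mm)² = 78920 mm^2
Q = A × v

Q ≈ 29.3 L/s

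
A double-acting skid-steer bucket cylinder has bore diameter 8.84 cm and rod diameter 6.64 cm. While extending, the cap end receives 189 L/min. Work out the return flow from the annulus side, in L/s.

Cap-side area A_cap = π/4 × (8.84 cm)² = 61.38 cm^2
Rod-side annular area A_ann = π/4 × (8.84² − 6.64²) = 26.75 cm^2
Piston speed v = Q_in/A_cap; rod-end outflow Q_out = v × A_ann = Q_in × A_ann/A_cap.

Q_out ≈ 1.37 L/s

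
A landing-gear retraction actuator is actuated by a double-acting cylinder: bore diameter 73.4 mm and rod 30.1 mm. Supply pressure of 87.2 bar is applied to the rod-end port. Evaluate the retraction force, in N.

F ≈ 30700 N

Rod-side annular area A_ann = π/4 × (73.4² − 30.1²) = 3520 mm^2
On retraction the pressure acts on the annular area (bore minus rod).
F = P × A_ann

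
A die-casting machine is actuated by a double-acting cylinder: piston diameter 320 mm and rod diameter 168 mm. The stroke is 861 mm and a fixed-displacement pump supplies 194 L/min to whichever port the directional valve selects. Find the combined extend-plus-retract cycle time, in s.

t ≈ 36.9 s

Cap-side area A_cap = π/4 × (320 mm)² = 80420 mm^2
Rod-side annular area A_ann = π/4 × (320² − 168²) = 58260 mm^2
t_ext = A_cap·L/Q = 21.42 s
t_ret = A_ann·L/Q = 15.51 s
t_cycle = t_ext + t_ret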